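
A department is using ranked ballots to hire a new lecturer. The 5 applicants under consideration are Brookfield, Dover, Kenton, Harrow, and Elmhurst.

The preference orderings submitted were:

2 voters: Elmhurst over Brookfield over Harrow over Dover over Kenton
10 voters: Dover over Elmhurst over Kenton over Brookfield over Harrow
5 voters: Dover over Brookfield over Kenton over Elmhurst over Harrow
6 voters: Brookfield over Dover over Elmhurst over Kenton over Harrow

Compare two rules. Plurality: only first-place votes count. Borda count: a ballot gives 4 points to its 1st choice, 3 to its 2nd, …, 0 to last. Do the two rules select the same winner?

Yes

Plurality first-place counts: Brookfield 6, Dover 15, Kenton 0, Harrow 0, Elmhurst 2 → Dover.
Borda totals: Brookfield 55, Dover 80, Kenton 36, Harrow 4, Elmhurst 55 → Dover.
The two rules agree on Dover.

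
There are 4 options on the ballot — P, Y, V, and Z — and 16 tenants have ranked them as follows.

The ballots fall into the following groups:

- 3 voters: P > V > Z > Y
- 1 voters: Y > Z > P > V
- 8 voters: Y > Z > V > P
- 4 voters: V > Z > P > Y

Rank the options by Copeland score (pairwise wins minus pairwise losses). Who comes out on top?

Pairwise results:
  P vs Y: Y wins 9–7.
  P vs V: V wins 12–4.
  P vs Z: Z wins 13–3.
  Y vs V: Y wins 9–7.
  Y vs Z: Y wins 9–7.
  V vs Z: Z wins 9–7.
Copeland scores (wins − losses):
  P: 0 − 3 = -3
  Y: 3 − 0 = 3
  V: 1 − 2 = -1
  Z: 2 − 1 = 1
Y has the best Copeland score.

Y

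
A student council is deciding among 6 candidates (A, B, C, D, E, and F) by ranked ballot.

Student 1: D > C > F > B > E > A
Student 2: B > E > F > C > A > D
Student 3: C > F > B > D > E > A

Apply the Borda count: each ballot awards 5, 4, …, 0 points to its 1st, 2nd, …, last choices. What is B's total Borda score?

10

Borda scores:
  A: 0 + 1 + 0 = 1
  B: 2 + 5 + 3 = 10
  C: 4 + 2 + 5 = 11
  D: 5 + 0 + 2 = 7
  E: 1 + 4 + 1 = 6
  F: 3 + 3 + 4 = 10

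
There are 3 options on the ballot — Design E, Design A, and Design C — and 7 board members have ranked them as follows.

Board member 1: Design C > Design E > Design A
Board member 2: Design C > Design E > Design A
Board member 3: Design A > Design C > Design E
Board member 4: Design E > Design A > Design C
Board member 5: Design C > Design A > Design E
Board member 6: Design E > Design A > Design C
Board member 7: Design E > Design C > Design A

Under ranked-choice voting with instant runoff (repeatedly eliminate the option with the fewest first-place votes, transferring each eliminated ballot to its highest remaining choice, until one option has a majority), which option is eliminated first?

Round 1: Design E 3, Design C 3, Design A 1. Design A has the fewest and is eliminated.
Round 2: Design C 4, Design E 3. Design C has a majority.

Design A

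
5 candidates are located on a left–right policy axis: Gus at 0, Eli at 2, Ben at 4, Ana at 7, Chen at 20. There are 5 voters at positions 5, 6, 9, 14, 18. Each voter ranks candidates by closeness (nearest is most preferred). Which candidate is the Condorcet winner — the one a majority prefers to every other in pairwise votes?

Ana

With single-peaked preferences on a line, the Condorcet winner is the candidate closest to the median voter.
The median voter (position 9) is closest to Ana at 7.
Check: Ana vs Gus — voters closer to Ana: 5 of 5.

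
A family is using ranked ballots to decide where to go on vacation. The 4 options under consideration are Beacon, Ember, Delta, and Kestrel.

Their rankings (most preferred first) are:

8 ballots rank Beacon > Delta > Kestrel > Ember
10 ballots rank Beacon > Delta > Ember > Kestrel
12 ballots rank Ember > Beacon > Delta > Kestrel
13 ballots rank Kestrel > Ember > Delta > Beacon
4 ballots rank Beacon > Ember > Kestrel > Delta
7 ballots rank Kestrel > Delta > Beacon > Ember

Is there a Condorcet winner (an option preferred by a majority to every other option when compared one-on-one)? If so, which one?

Beacon

Head-to-head results (54 voters total):
Beacon vs Ember: Beacon wins 29–25.
Beacon vs Delta: Beacon wins 34–20.
Beacon vs Kestrel: Beacon wins 34–20.
Ember vs Delta: Ember wins 29–25.
Ember vs Kestrel: Kestrel wins 28–26.
Delta vs Kestrel: Delta wins 30–24.
Beacon beats each rival — Ember (29–25), Delta (34–20), Kestrel (34–20) — so Beacon is the Condorcet winner.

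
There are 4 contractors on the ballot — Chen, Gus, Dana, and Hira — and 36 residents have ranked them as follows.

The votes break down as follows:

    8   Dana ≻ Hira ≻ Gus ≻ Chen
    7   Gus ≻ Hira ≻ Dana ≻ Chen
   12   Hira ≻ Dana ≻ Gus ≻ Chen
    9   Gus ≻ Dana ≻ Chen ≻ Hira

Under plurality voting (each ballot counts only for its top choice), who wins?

First-place vote totals:
  Chen: 0
  Gus: 16
  Dana: 8
  Hira: 12
Gus has the most first-place votes.

Gus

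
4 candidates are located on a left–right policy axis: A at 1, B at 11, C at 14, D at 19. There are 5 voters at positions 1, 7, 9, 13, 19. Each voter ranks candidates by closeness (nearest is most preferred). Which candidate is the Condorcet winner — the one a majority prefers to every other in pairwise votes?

B

With single-peaked preferences on a line, the Condorcet winner is the candidate closest to the median voter.
The median voter (position 9) is closest to B at 11.
Check: B vs A — voters closer to B: 4 of 5.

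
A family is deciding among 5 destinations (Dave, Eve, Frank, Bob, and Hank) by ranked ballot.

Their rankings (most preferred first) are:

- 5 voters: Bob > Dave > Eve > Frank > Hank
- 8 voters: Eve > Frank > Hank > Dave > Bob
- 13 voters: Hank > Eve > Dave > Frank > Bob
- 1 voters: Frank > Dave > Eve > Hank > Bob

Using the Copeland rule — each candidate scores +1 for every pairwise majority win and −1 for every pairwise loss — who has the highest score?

Pairwise results:
  Dave vs Eve: Eve wins 21–6.
  Dave vs Frank: Dave wins 18–9.
  Dave vs Bob: Dave wins 22–5.
  Dave vs Hank: Hank wins 21–6.
  Eve vs Frank: Eve wins 26–1.
  Eve vs Bob: Eve wins 22–5.
  Eve vs Hank: Eve wins 14–13.
  Frank vs Bob: Frank wins 22–5.
  Frank vs Hank: Frank wins 14–13.
  Bob vs Hank: Hank wins 22–5.
Copeland scores (wins − losses):
  Dave: 2 − 2 = 0
  Eve: 4 − 0 = 4
  Frank: 2 − 2 = 0
  Bob: 0 − 4 = -4
  Hank: 2 − 2 = 0
Eve has the best Copeland score.

Eve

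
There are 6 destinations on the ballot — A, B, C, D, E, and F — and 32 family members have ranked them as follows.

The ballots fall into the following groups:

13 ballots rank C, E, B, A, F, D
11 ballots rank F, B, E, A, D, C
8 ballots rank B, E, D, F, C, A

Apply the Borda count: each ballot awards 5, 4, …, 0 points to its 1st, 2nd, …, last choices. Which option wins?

B

Borda scores:
  A: 13·2 + 11·2 + 8·0 = 48
  B: 13·3 + 11·4 + 8·5 = 123
  C: 13·5 + 11·0 + 8·1 = 73
  D: 13·0 + 11·1 + 8·3 = 35
  E: 13·4 + 11·3 + 8·4 = 117
  F: 13·1 + 11·5 + 8·2 = 84
B has the highest total.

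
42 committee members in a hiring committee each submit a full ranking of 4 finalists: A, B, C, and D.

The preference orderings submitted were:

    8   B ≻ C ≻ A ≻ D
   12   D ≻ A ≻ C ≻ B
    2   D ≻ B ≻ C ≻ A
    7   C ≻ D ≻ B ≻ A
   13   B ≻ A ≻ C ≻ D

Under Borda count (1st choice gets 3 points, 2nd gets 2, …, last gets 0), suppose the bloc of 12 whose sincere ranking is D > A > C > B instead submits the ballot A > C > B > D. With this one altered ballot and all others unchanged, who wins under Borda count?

Borda totals with the altered ballot: A 70, B 86, C 76, D 20.
The winner is unchanged: still B.

B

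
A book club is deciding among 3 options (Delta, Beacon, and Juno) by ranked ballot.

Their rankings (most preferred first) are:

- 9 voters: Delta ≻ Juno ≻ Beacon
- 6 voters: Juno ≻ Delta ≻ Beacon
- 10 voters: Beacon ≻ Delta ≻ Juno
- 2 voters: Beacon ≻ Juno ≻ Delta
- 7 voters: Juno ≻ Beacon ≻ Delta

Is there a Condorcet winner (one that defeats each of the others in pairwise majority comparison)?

No

Head-to-head results (34 voters total):
Delta vs Beacon: Beacon wins 19–15.
Delta vs Juno: Delta wins 19–15.
Beacon vs Juno: Juno wins 22–12.
No candidate beats all others: Delta beats Juno beats Beacon beats Delta, a majority cycle.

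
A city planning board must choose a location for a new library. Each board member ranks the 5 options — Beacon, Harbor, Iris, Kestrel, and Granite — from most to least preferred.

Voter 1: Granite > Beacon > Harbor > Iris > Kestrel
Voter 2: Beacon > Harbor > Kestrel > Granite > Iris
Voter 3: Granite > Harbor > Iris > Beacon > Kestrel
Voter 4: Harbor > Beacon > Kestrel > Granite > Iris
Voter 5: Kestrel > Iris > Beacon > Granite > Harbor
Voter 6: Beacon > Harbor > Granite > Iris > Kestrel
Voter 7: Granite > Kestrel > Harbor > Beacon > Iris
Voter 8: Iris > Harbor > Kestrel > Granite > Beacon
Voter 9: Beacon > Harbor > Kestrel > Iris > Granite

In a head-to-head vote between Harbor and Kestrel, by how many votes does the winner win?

5

Ballots ranking Harbor above Kestrel: 7.
Ballots ranking Kestrel above Harbor: 2.
Harbor wins 7–2, a margin of 5.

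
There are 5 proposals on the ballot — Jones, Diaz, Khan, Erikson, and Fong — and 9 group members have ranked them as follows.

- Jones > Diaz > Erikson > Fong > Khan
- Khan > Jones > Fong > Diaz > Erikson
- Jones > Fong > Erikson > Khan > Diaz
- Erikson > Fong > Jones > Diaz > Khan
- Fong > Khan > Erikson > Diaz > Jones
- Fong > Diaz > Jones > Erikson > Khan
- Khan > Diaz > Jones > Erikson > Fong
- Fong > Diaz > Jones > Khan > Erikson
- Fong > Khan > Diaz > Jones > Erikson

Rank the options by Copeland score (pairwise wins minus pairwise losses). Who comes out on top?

Pairwise results:
  Jones vs Diaz: Diaz wins 5–4.
  Jones vs Khan: Jones wins 5–4.
  Jones vs Erikson: Jones wins 7–2.
  Jones vs Fong: Fong wins 5–4.
  Diaz vs Khan: Khan wins 5–4.
  Diaz vs Erikson: Diaz wins 6–3.
  Diaz vs Fong: Fong wins 7–2.
  Khan vs Erikson: Khan wins 5–4.
  Khan vs Fong: Fong wins 7–2.
  Erikson vs Fong: Fong wins 6–3.
Copeland scores (wins − losses):
  Jones: 2 − 2 = 0
  Diaz: 2 − 2 = 0
  Khan: 2 − 2 = 0
  Erikson: 0 − 4 = -4
  Fong: 4 − 0 = 4
Fong has the best Copeland score.

Fong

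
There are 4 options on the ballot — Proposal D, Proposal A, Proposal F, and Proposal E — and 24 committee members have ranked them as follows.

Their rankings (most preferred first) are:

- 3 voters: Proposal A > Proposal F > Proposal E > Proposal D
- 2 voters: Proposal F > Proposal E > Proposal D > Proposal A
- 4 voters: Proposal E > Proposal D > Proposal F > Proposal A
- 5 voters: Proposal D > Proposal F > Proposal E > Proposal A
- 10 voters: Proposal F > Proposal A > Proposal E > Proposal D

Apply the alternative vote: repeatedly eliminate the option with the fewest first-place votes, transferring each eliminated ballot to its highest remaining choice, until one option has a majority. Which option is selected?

Round 1: Proposal F 12, Proposal D 5, Proposal E 4, Proposal A 3. Proposal A has the fewest and is eliminated.
Round 2: Proposal F 15, Proposal D 5, Proposal E 4. Proposal F has a majority.

Proposal F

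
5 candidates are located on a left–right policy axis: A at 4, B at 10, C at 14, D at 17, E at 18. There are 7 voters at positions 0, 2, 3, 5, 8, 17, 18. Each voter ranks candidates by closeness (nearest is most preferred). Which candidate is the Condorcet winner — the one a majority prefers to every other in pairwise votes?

A

With single-peaked preferences on a line, the Condorcet winner is the candidate closest to the median voter.
The median voter (position 5) is closest to A at 4.
Check: A vs E — voters closer to A: 5 of 7.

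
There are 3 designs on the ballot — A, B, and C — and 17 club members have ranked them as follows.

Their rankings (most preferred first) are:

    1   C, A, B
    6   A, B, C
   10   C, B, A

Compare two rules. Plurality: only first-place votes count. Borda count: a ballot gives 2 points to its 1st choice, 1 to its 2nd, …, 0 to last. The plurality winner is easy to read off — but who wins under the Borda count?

Plurality first-place counts: A 6, B 0, C 11 → C.
Borda totals: A 13, B 16, C 22 → C.

C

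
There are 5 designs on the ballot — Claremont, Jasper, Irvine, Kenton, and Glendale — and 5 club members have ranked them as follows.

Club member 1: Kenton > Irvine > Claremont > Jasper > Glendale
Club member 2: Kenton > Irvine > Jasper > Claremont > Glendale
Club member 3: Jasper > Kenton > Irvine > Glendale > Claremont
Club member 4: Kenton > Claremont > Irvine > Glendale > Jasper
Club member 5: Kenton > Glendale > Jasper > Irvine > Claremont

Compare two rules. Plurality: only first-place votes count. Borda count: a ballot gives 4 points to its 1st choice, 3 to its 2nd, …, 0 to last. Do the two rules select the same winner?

Plurality first-place counts: Claremont 0, Jasper 1, Irvine 0, Kenton 4, Glendale 0 → Kenton.
Borda totals: Claremont 6, Jasper 9, Irvine 11, Kenton 19, Glendale 5 → Kenton.
The two rules agree on Kenton.

Yes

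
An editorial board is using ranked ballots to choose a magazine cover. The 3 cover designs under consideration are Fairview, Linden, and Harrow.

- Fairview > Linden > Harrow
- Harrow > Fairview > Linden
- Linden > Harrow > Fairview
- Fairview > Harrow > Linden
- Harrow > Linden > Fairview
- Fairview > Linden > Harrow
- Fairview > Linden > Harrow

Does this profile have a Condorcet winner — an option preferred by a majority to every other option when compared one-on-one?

Yes

Head-to-head results (7 voters total):
Fairview vs Linden: Fairview wins 5–2.
Fairview vs Harrow: Fairview wins 4–3.
Linden vs Harrow: Linden wins 4–3.
Fairview beats each rival — Linden (5–2), Harrow (4–3) — so Fairview is the Condorcet winner.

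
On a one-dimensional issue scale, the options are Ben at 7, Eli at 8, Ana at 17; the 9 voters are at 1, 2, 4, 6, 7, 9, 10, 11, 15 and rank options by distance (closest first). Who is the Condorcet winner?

Ben

With single-peaked preferences on a line, the Condorcet winner is the candidate closest to the median voter.
The median voter (position 7) is closest to Ben at 7.
Check: Ben vs Ana — voters closer to Ben: 8 of 9.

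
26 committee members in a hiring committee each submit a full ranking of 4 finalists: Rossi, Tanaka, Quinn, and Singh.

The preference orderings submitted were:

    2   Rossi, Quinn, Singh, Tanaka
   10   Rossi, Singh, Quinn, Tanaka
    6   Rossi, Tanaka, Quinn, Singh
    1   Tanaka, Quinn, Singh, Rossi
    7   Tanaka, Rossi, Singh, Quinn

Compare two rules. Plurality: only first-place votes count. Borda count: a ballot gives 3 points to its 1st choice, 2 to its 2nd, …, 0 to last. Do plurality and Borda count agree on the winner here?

Plurality first-place counts: Rossi 18, Tanaka 8, Quinn 0, Singh 0 → Rossi.
Borda totals: Rossi 68, Tanaka 36, Quinn 22, Singh 30 → Rossi.
The two rules agree on Rossi.

Yes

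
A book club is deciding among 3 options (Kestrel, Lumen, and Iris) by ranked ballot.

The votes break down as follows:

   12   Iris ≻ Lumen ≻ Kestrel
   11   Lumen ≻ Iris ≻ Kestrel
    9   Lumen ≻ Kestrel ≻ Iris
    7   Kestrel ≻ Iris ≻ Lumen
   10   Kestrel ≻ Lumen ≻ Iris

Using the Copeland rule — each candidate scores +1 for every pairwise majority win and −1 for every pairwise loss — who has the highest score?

Lumen

Pairwise results:
  Kestrel vs Lumen: Lumen wins 32–17.
  Kestrel vs Iris: Kestrel wins 26–23.
  Lumen vs Iris: Lumen wins 30–19.
Copeland scores (wins − losses):
  Kestrel: 1 − 1 = 0
  Lumen: 2 − 0 = 2
  Iris: 0 − 2 = -2
Lumen has the best Copeland score.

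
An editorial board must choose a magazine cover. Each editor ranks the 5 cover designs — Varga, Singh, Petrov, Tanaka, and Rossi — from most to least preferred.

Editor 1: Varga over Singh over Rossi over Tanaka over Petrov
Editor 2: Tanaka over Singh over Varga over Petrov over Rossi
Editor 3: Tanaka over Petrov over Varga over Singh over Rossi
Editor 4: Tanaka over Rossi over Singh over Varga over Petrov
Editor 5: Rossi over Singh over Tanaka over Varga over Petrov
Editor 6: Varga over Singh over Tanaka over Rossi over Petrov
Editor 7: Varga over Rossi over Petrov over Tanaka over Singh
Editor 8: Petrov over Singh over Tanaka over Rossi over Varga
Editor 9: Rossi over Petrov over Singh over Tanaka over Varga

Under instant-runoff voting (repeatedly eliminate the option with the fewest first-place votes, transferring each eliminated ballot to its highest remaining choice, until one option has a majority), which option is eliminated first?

Round 1: Varga 3, Tanaka 3, Rossi 2, Petrov 1, Singh 0. Singh has the fewest and is eliminated.
Round 2: Varga 3, Tanaka 3, Rossi 2, Petrov 1. Petrov has the fewest and is eliminated.
Round 3: Tanaka 4, Varga 3, Rossi 2. Rossi has the fewest and is eliminated.
Round 4: Tanaka 6, Varga 3. Tanaka has a majority.

Singh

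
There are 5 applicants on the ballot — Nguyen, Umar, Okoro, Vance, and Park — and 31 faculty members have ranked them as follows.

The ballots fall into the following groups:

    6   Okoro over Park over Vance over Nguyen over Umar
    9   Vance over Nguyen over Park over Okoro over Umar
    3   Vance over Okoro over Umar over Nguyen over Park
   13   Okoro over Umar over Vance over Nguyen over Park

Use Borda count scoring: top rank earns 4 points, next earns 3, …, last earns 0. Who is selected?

Okoro

Borda scores:
  Nguyen: 6·1 + 9·3 + 3·1 + 13·1 = 49
  Umar: 6·0 + 9·0 + 3·2 + 13·3 = 45
  Okoro: 6·4 + 9·1 + 3·3 + 13·4 = 94
  Vance: 6·2 + 9·4 + 3·4 + 13·2 = 86
  Park: 6·3 + 9·2 + 3·0 + 13·0 = 36
Okoro has the highest total.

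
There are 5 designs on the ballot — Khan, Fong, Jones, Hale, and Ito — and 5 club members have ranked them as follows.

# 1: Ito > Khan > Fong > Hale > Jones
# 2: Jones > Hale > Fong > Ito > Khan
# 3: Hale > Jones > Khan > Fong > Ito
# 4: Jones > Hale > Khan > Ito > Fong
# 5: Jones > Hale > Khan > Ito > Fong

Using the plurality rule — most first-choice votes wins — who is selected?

Jones

First-place vote totals:
  Khan: 0
  Fong: 0
  Jones: 3
  Hale: 1
  Ito: 1
Jones has the most first-place votes.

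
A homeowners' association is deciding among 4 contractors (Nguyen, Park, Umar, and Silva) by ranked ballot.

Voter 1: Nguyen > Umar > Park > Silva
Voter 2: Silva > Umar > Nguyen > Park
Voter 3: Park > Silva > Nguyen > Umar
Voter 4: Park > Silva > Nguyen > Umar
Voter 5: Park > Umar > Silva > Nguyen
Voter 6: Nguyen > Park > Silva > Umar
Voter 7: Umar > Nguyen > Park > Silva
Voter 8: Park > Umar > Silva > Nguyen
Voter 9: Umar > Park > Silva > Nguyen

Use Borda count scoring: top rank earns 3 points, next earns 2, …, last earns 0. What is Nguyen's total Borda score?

11

Borda scores:
  Nguyen: 3 + 1 + 1 + 1 + 0 + 3 + 2 + 0 + 0 = 11
  Park: 1 + 0 + 3 + 3 + 3 + 2 + 1 + 3 + 2 = 18
  Umar: 2 + 2 + 0 + 0 + 2 + 0 + 3 + 2 + 3 = 14
  Silva: 0 + 3 + 2 + 2 + 1 + 1 + 0 + 1 + 1 = 11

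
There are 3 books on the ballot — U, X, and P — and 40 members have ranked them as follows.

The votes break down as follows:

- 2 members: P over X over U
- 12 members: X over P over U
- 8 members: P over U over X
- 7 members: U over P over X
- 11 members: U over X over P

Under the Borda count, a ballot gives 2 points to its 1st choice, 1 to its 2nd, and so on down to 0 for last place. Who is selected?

Borda scores:
  U: 2·0 + 12·0 + 8·1 + 7·2 + 11·2 = 44
  X: 2·1 + 12·2 + 8·0 + 7·0 + 11·1 = 37
  P: 2·2 + 12·1 + 8·2 + 7·1 + 11·0 = 39
U has the highest total.

U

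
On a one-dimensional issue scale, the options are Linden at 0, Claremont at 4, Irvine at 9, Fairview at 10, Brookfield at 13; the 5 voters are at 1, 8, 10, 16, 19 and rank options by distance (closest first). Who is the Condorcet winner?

With single-peaked preferences on a line, the Condorcet winner is the candidate closest to the median voter.
The median voter (position 10) is closest to Fairview at 10.
Check: Fairview vs Brookfield — voters closer to Fairview: 3 of 5.

Fairview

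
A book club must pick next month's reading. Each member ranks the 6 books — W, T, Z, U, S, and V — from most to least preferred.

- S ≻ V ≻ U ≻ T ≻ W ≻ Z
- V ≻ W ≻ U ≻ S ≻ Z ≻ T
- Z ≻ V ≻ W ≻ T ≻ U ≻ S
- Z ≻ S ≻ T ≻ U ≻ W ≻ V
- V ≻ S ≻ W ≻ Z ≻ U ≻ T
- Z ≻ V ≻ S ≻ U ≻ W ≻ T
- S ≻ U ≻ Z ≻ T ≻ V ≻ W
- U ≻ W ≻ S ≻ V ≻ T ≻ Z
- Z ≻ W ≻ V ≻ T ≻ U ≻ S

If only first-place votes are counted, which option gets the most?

Z

First-place vote totals:
  W: 0
  T: 0
  Z: 4
  U: 1
  S: 2
  V: 2
Z has the most first-place votes.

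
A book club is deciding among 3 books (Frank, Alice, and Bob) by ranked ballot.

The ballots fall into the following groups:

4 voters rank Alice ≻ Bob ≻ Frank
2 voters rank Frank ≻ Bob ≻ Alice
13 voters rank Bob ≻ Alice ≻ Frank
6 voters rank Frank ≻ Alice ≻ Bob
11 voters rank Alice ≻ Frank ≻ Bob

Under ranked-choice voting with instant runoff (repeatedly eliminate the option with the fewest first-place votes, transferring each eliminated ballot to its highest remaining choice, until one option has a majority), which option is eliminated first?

Round 1: Alice 15, Bob 13, Frank 8. Frank has the fewest and is eliminated.
Round 2: Alice 21, Bob 15. Alice has a majority.

Frank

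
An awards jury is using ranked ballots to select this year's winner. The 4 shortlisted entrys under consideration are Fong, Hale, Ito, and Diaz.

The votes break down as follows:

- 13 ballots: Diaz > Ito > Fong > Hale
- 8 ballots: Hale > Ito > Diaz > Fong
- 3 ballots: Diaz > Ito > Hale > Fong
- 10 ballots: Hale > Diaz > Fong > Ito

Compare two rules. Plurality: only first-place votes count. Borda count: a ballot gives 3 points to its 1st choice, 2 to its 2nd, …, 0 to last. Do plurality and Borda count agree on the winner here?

Plurality first-place counts: Fong 0, Hale 18, Ito 0, Diaz 16 → Hale.
Borda totals: Fong 23, Hale 57, Ito 48, Diaz 76 → Diaz.
The two rules disagree: plurality picks Hale, Borda picks Diaz.

No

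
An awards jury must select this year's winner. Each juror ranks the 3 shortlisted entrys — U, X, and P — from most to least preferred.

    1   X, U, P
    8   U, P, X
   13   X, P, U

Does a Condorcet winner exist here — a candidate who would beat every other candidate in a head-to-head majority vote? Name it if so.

X

Head-to-head results (22 voters total):
U vs X: X wins 14–8.
U vs P: P wins 13–9.
X vs P: X wins 14–8.
X beats each rival — U (14–8), P (14–8) — so X is the Condorcet winner.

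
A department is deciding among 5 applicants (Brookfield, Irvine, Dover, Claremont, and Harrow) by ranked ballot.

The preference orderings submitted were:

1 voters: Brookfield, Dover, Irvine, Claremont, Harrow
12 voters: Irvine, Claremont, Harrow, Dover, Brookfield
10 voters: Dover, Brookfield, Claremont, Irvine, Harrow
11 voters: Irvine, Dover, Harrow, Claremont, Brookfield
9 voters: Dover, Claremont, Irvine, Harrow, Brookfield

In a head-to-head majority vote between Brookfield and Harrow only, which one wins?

Ballots ranking Brookfield above Harrow: 1+10 = 11.
Ballots ranking Harrow above Brookfield: 12+11+9 = 32.
Harrow wins the head-to-head, 32–11.

Harrow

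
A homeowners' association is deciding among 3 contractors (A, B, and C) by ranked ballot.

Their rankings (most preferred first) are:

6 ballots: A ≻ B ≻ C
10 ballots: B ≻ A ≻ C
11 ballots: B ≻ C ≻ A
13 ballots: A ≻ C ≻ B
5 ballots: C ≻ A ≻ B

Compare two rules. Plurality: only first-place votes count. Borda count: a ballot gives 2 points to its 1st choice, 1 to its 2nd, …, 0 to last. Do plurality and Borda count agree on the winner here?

No

Plurality first-place counts: A 19, B 21, C 5 → B.
Borda totals: A 53, B 48, C 34 → A.
The two rules disagree: plurality picks B, Borda picks A.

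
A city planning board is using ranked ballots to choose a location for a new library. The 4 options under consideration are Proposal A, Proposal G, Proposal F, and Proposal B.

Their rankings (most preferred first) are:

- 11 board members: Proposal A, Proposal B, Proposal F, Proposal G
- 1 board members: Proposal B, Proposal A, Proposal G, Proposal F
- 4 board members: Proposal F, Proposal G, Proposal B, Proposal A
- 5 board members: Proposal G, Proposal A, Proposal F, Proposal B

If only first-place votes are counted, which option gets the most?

First-place vote totals:
  Proposal A: 11
  Proposal G: 5
  Proposal F: 4
  Proposal B: 1
Proposal A has the most first-place votes.

Proposal A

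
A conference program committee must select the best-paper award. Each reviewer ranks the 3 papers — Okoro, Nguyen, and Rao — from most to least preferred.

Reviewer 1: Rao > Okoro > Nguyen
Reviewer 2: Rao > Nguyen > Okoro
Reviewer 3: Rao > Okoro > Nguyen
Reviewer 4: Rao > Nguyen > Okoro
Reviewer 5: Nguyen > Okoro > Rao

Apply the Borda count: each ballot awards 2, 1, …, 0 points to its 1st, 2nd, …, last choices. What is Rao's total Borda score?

8

Borda scores:
  Okoro: 1 + 0 + 1 + 0 + 1 = 3
  Nguyen: 0 + 1 + 0 + 1 + 2 = 4
  Rao: 2 + 2 + 2 + 2 + 0 = 8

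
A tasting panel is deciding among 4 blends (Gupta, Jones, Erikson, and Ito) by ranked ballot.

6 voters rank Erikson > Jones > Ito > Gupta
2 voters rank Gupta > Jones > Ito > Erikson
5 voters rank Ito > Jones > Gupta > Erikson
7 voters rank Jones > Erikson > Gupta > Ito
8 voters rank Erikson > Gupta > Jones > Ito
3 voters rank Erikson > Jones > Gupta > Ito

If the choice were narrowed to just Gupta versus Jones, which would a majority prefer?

Jones

Ballots ranking Gupta above Jones: 2+8 = 10.
Ballots ranking Jones above Gupta: 6+5+7+3 = 21.
Jones wins the head-to-head, 21–10.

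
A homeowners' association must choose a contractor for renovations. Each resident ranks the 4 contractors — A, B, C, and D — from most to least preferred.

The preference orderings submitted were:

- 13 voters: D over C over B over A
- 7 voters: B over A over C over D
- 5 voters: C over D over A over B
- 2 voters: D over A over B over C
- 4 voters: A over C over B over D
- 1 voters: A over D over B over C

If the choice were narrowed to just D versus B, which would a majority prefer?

D

Ballots ranking D above B: 13+5+2+1 = 21.
Ballots ranking B above D: 7+4 = 11.
D wins the head-to-head, 21–11.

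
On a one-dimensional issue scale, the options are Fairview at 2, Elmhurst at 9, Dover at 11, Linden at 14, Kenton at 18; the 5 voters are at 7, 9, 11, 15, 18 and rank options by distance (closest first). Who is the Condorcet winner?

Dover

With single-peaked preferences on a line, the Condorcet winner is the candidate closest to the median voter.
The median voter (position 11) is closest to Dover at 11.
Check: Dover vs Fairview — voters closer to Dover: 5 of 5.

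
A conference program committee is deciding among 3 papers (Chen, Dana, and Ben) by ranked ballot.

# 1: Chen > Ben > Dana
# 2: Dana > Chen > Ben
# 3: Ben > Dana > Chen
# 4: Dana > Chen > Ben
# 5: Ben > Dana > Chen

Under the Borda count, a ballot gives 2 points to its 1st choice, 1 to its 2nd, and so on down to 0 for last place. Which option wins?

Dana

Borda scores:
  Chen: 2 + 1 + 0 + 1 + 0 = 4
  Dana: 0 + 2 + 1 + 2 + 1 = 6
  Ben: 1 + 0 + 2 + 0 + 2 = 5
Dana has the highest total.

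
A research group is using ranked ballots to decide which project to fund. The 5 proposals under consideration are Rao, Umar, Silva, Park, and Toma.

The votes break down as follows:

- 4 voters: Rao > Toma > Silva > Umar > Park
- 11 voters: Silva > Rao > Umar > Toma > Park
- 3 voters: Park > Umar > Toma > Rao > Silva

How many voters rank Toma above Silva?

7

Ballots ranking Toma above Silva: 4+3 = 7.
Ballots ranking Silva above Toma: 11.
So 7 of 18 voters prefer Toma to Silva.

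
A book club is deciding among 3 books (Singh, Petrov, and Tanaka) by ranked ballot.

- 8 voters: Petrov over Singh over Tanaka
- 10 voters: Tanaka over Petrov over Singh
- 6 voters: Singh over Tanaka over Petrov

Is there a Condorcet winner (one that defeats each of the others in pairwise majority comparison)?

No

Head-to-head results (24 voters total):
Singh vs Petrov: Petrov wins 18–6.
Singh vs Tanaka: Singh wins 14–10.
Petrov vs Tanaka: Tanaka wins 16–8.
No candidate beats all others: Singh beats Tanaka beats Petrov beats Singh, a majority cycle.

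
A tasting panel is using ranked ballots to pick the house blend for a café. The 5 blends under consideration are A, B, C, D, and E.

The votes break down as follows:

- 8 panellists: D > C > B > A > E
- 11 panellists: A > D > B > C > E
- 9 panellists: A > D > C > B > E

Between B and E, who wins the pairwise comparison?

Ballots ranking B above E: 8+11+9 = 28.
Ballots ranking E above B: 0.
B wins the head-to-head, 28–0.

B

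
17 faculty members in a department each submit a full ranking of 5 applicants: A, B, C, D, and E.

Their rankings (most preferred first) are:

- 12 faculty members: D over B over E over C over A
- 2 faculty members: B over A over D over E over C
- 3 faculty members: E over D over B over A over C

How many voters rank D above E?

14

Ballots ranking D above E: 12+2 = 14.
Ballots ranking E above D: 3.
So 14 of 17 voters prefer D to E.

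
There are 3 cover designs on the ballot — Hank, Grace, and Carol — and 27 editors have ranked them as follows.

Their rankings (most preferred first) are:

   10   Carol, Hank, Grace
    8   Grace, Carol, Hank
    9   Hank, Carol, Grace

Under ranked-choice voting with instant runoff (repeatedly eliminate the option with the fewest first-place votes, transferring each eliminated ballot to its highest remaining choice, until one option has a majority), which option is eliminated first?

Round 1: Carol 10, Hank 9, Grace 8. Grace has the fewest and is eliminated.
Round 2: Carol 18, Hank 9. Carol has a majority.

Grace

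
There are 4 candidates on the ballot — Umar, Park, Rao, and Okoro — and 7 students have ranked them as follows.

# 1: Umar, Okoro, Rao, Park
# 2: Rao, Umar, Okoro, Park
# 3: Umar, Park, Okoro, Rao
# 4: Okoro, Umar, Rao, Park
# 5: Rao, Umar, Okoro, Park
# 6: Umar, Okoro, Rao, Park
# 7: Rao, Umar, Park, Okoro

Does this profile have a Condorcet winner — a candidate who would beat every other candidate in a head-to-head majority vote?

Yes

Head-to-head results (7 voters total):
Umar vs Park: Umar wins 7–0.
Umar vs Rao: Umar wins 4–3.
Umar vs Okoro: Umar wins 6–1.
Park vs Rao: Rao wins 6–1.
Park vs Okoro: Okoro wins 5–2.
Rao vs Okoro: Okoro wins 4–3.
Umar beats each rival — Park (7–0), Rao (4–3), Okoro (6–1) — so Umar is the Condorcet winner.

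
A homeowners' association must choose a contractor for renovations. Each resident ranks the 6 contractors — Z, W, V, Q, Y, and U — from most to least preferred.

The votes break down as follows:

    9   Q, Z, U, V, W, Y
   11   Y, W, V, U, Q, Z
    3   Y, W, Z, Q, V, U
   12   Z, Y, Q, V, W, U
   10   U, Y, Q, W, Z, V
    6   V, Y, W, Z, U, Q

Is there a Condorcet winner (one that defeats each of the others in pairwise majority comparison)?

Head-to-head results (51 voters total):
Z vs W: W wins 30–21.
Z vs V: Z wins 34–17.
Z vs Q: Q wins 30–21.
Z vs Y: Y wins 30–21.
Z vs U: Z wins 30–21.
W vs V: V wins 27–24.
W vs Q: Q wins 31–20.
W vs Y: Y wins 42–9.
W vs U: W wins 32–19.
V vs Q: Q wins 34–17.
V vs Y: Y wins 36–15.
V vs U: V wins 32–19.
Q vs Y: Y wins 42–9.
Q vs U: U wins 27–24.
Y vs U: Y wins 32–19.
Y beats each rival — Z (30–21), W (42–9), V (36–15), Q (42–9), U (32–19) — so Y is the Condorcet winner.

Yes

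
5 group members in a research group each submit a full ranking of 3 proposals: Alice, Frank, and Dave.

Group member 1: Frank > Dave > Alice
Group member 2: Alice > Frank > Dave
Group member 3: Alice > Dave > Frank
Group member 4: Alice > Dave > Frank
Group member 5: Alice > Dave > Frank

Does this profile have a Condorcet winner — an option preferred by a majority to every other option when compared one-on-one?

Head-to-head results (5 voters total):
Alice vs Frank: Alice wins 4–1.
Alice vs Dave: Alice wins 4–1.
Frank vs Dave: Dave wins 3–2.
Alice beats each rival — Frank (4–1), Dave (4–1) — so Alice is the Condorcet winner.

Yes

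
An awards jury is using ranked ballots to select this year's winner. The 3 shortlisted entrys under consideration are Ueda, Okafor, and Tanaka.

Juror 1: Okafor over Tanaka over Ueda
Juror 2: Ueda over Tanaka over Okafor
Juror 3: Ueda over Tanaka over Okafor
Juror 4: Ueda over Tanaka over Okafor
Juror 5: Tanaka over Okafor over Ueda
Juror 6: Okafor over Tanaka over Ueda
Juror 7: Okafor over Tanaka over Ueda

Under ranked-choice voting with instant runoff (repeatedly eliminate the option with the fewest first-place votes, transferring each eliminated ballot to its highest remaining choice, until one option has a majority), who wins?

Round 1: Ueda 3, Okafor 3, Tanaka 1. Tanaka has the fewest and is eliminated.
Round 2: Okafor 4, Ueda 3. Okafor has a majority.

Okafor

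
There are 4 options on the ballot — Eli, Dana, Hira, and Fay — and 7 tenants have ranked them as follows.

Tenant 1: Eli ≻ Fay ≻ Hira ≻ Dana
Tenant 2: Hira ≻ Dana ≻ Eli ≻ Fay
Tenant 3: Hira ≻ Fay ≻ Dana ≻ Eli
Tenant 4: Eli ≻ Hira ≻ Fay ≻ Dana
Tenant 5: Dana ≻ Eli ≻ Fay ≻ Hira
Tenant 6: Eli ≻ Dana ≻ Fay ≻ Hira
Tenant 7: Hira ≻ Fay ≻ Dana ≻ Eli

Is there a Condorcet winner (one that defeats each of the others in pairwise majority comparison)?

Head-to-head results (7 voters total):
Eli vs Dana: Dana wins 4–3.
Eli vs Hira: Eli wins 4–3.
Eli vs Fay: Eli wins 5–2.
Dana vs Hira: Hira wins 5–2.
Dana vs Fay: Fay wins 4–3.
Hira vs Fay: Hira wins 4–3.
No candidate beats all others: Eli beats Hira beats Dana beats Eli, a majority cycle.

No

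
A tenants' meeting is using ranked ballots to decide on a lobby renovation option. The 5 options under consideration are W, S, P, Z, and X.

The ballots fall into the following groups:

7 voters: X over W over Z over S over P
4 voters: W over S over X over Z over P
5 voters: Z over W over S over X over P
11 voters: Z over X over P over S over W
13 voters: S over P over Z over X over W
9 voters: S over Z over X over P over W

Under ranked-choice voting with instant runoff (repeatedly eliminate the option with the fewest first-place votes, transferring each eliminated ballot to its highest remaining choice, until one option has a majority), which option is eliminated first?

P

Round 1: S 22, Z 16, X 7, W 4, P 0. P has the fewest and is eliminated.
Round 2: S 22, Z 16, X 7, W 4. W has the fewest and is eliminated.
Round 3: S 26, Z 16, X 7. S has a majority.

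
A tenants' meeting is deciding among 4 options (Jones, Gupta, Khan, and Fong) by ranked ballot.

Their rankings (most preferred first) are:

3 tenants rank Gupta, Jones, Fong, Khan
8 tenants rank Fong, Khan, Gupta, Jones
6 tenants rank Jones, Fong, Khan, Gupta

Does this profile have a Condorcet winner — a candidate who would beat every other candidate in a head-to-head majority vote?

Head-to-head results (17 voters total):
Jones vs Gupta: Gupta wins 11–6.
Jones vs Khan: Jones wins 9–8.
Jones vs Fong: Jones wins 9–8.
Gupta vs Khan: Khan wins 14–3.
Gupta vs Fong: Fong wins 14–3.
Khan vs Fong: Fong wins 17–0.
No candidate beats all others: Jones beats Khan beats Gupta beats Jones, a majority cycle.

No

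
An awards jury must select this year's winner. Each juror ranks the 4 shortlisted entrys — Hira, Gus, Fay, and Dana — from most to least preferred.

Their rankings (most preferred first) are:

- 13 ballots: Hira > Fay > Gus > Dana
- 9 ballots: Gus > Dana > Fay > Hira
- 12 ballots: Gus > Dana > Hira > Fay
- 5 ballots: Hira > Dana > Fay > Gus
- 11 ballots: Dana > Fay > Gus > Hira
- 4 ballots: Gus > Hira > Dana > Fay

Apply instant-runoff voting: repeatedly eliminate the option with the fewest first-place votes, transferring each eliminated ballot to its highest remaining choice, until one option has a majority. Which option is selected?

Gus

Round 1: Gus 25, Hira 18, Dana 11, Fay 0. Fay has the fewest and is eliminated.
Round 2: Gus 25, Hira 18, Dana 11. Dana has the fewest and is eliminated.
Round 3: Gus 36, Hira 18. Gus has a majority.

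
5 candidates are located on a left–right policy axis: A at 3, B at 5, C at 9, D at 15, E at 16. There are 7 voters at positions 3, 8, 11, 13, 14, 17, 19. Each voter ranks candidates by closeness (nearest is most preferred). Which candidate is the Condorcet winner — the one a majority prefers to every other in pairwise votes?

D

With single-peaked preferences on a line, the Condorcet winner is the candidate closest to the median voter.
The median voter (position 13) is closest to D at 15.
Check: D vs C — voters closer to D: 4 of 7.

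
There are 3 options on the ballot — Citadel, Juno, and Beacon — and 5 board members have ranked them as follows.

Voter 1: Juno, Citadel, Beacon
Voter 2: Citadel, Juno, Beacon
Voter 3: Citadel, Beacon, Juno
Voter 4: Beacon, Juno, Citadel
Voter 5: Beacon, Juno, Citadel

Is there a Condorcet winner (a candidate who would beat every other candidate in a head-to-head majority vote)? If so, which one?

There is no Condorcet winner

Head-to-head results (5 voters total):
Citadel vs Juno: Juno wins 3–2.
Citadel vs Beacon: Citadel wins 3–2.
Juno vs Beacon: Beacon wins 3–2.
No candidate beats all others: Citadel beats Beacon beats Juno beats Citadel, a majority cycle.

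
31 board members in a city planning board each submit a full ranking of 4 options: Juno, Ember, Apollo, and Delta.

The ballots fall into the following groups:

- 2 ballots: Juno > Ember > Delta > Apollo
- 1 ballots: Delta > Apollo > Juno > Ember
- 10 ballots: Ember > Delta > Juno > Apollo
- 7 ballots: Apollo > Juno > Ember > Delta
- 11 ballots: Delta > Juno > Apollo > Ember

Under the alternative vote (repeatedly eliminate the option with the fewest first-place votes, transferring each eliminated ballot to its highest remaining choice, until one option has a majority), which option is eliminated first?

Juno

Round 1: Delta 12, Ember 10, Apollo 7, Juno 2. Juno has the fewest and is eliminated.
Round 2: Ember 12, Delta 12, Apollo 7. Apollo has the fewest and is eliminated.
Round 3: Ember 19, Delta 12. Ember has a majority.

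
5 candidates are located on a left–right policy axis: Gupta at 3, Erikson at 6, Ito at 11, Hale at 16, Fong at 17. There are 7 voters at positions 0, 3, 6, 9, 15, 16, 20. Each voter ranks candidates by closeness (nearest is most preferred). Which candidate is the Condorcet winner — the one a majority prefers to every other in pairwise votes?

With single-peaked preferences on a line, the Condorcet winner is the candidate closest to the median voter.
The median voter (position 9) is closest to Ito at 11.
Check: Ito vs Hale — voters closer to Ito: 4 of 7.

Ito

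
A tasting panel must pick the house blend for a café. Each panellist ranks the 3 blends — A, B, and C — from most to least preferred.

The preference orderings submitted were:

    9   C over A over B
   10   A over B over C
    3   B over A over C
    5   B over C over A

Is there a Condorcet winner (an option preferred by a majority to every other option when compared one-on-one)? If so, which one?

Head-to-head results (27 voters total):
A vs B: A wins 19–8.
A vs C: C wins 14–13.
B vs C: B wins 18–9.
No candidate beats all others: A beats B beats C beats A, a majority cycle.

No Condorcet winner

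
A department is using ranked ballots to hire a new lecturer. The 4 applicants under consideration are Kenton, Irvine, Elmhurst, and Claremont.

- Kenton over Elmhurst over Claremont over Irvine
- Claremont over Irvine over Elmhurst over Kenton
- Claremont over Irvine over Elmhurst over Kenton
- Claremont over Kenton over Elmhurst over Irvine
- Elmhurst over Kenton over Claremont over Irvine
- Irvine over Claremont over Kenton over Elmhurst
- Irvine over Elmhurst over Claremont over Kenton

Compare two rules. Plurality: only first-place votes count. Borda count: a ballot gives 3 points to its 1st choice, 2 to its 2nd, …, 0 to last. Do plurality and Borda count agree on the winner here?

Plurality first-place counts: Kenton 1, Irvine 2, Elmhurst 1, Claremont 3 → Claremont.
Borda totals: Kenton 8, Irvine 10, Elmhurst 10, Claremont 14 → Claremont.
The two rules agree on Claremont.

Yes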